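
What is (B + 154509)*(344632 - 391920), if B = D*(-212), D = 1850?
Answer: 11239932008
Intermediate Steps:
B = -392200 (B = 1850*(-212) = -392200)
(B + 154509)*(344632 - 391920) = (-392200 + 154509)*(344632 - 391920) = -237691*(-47288) = 11239932008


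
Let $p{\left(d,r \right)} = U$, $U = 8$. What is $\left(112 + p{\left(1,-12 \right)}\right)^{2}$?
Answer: $14400$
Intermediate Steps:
$p{\left(d,r \right)} = 8$
$\left(112 + p{\left(1,-12 \right)}\right)^{2} = \left(112 + 8\right)^{2} = 120^{2} = 14400$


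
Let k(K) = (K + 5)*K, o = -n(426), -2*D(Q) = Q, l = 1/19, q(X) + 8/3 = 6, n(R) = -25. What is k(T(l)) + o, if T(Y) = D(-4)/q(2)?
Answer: 709/25 ≈ 28.360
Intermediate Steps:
q(X) = 10/3 (q(X) = -8/3 + 6 = 10/3)
l = 1/19 ≈ 0.052632
D(Q) = -Q/2
o = 25 (o = -1*(-25) = 25)
T(Y) = ⅗ (T(Y) = (-½*(-4))/(10/3) = 2*(3/10) = ⅗)
k(K) = K*(5 + K) (k(K) = (5 + K)*K = K*(5 + K))
k(T(l)) + o = 3*(5 + ⅗)/5 + 25 = (⅗)*(28/5) + 25 = 84/25 + 25 = 709/25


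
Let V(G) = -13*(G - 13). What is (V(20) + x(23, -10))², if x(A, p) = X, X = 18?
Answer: 5329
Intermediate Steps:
x(A, p) = 18
V(G) = 169 - 13*G (V(G) = -13*(-13 + G) = 169 - 13*G)
(V(20) + x(23, -10))² = ((169 - 13*20) + 18)² = ((169 - 260) + 18)² = (-91 + 18)² = (-73)² = 5329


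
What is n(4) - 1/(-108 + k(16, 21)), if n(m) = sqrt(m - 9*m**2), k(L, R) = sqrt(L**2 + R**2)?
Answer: 108/10967 + sqrt(697)/10967 + 2*I*sqrt(35) ≈ 0.012255 + 11.832*I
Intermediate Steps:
n(4) - 1/(-108 + k(16, 21)) = sqrt(4*(1 - 9*4)) - 1/(-108 + sqrt(16**2 + 21**2)) = sqrt(4*(1 - 36)) - 1/(-108 + sqrt(256 + 441)) = sqrt(4*(-35)) - 1/(-108 + sqrt(697)) = sqrt(-140) - 1/(-108 + sqrt(697)) = 2*I*sqrt(35) - 1/(-108 + sqrt(697)) = -1/(-108 + sqrt(697)) + 2*I*sqrt(35)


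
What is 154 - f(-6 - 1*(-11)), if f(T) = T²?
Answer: 129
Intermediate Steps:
154 - f(-6 - 1*(-11)) = 154 - (-6 - 1*(-11))² = 154 - (-6 + 11)² = 154 - 1*5² = 154 - 1*25 = 154 - 25 = 129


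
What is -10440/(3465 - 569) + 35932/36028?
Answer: -8502289/3260534 ≈ -2.6076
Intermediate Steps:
-10440/(3465 - 569) + 35932/36028 = -10440/2896 + 35932*(1/36028) = -10440*1/2896 + 8983/9007 = -1305/362 + 8983/9007 = -8502289/3260534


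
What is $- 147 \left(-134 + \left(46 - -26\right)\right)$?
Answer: $9114$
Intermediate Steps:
$- 147 \left(-134 + \left(46 - -26\right)\right) = - 147 \left(-134 + \left(46 + 26\right)\right) = - 147 \left(-134 + 72\right) = \left(-147\right) \left(-62\right) = 9114$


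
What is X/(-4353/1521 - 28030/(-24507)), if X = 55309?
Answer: -229072345047/7116149 ≈ -32191.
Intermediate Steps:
X/(-4353/1521 - 28030/(-24507)) = 55309/(-4353/1521 - 28030/(-24507)) = 55309/(-4353*1/1521 - 28030*(-1/24507)) = 55309/(-1451/507 + 28030/24507) = 55309/(-7116149/4141683) = 55309*(-4141683/7116149) = -229072345047/7116149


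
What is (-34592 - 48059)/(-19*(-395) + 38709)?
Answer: -82651/46214 ≈ -1.7884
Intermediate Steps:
(-34592 - 48059)/(-19*(-395) + 38709) = -82651/(7505 + 38709) = -82651/46214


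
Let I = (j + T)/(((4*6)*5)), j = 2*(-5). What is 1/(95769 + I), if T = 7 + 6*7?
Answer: 40/3830773 ≈ 1.0442e-5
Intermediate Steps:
j = -10
T = 49 (T = 7 + 42 = 49)
I = 13/40 (I = (-10 + 49)/(((4*6)*5)) = 39/(24*5) = 39/120 = (1/120)*39 = 13/40 ≈ 0.32500)
1/(95769 + I) = 1/(95769 + 13/40) = 1/(3830773/40) = 40/3830773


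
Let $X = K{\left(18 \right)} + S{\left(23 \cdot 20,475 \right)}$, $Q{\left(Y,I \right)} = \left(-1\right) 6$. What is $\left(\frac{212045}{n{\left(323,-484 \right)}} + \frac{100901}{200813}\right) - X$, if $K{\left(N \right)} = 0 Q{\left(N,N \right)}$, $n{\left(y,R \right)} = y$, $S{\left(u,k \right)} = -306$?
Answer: $\frac{2715736474}{2820113} \approx 962.99$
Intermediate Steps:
$Q{\left(Y,I \right)} = -6$
$K{\left(N \right)} = 0$ ($K{\left(N \right)} = 0 \left(-6\right) = 0$)
$X = -306$ ($X = 0 - 306 = -306$)
$\left(\frac{212045}{n{\left(323,-484 \right)}} + \frac{100901}{200813}\right) - X = \left(\frac{212045}{323} + \frac{100901}{200813}\right) - -306 = \left(212045 \cdot \frac{1}{323} + 100901 \cdot \frac{1}{200813}\right) + 306 = \left(\frac{212045}{323} + \frac{4387}{8731}\right) + 306 = \frac{1852781896}{2820113} + 306 = \frac{2715736474}{2820113}$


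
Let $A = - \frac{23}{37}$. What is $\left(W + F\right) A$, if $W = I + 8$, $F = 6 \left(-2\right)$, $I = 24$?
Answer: $- \frac{460}{37} \approx -12.432$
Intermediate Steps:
$F = -12$
$W = 32$ ($W = 24 + 8 = 32$)
$A = - \frac{23}{37}$ ($A = \left(-23\right) \frac{1}{37} = - \frac{23}{37} \approx -0.62162$)
$\left(W + F\right) A = \left(32 - 12\right) \left(- \frac{23}{37}\right) = 20 \left(- \frac{23}{37}\right) = - \frac{460}{37}$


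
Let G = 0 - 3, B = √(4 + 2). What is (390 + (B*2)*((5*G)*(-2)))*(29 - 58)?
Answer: -11310 - 1740*√6 ≈ -15572.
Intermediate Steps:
B = √6 ≈ 2.4495
G = -3
(390 + (B*2)*((5*G)*(-2)))*(29 - 58) = (390 + (√6*2)*((5*(-3))*(-2)))*(29 - 58) = (390 + (2*√6)*(-15*(-2)))*(-29) = (390 + (2*√6)*30)*(-29) = (390 + 60*√6)*(-29) = -11310 - 1740*√6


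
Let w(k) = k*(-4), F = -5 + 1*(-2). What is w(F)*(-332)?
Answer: -9296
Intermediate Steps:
F = -7 (F = -5 - 2 = -7)
w(k) = -4*k
w(F)*(-332) = -4*(-7)*(-332) = 28*(-332) = -9296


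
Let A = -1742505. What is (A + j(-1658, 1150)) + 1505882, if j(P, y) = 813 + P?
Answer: -237468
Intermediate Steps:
(A + j(-1658, 1150)) + 1505882 = (-1742505 + (813 - 1658)) + 1505882 = (-1742505 - 845) + 1505882 = -1743350 + 1505882 = -237468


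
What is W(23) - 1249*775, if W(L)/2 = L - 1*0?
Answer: -967929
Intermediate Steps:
W(L) = 2*L (W(L) = 2*(L - 1*0) = 2*(L + 0) = 2*L)
W(23) - 1249*775 = 2*23 - 1249*775 = 46 - 967975 = -967929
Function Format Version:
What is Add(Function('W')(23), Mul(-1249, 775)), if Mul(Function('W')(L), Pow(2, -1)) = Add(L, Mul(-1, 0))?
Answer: -967929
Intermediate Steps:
Function('W')(L) = Mul(2, L) (Function('W')(L) = Mul(2, Add(L, Mul(-1, 0))) = Mul(2, Add(L, 0)) = Mul(2, L))
Add(Function('W')(23), Mul(-1249, 775)) = Add(Mul(2, 23), Mul(-1249, 775)) = Add(46, -967975) = -967929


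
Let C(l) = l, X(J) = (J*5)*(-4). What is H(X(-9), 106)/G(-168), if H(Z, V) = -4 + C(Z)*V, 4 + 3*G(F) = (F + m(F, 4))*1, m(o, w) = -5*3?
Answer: -57228/187 ≈ -306.03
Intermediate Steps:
X(J) = -20*J (X(J) = (5*J)*(-4) = -20*J)
m(o, w) = -15
G(F) = -19/3 + F/3 (G(F) = -4/3 + ((F - 15)*1)/3 = -4/3 + ((-15 + F)*1)/3 = -4/3 + (-15 + F)/3 = -4/3 + (-5 + F/3) = -19/3 + F/3)
H(Z, V) = -4 + V*Z (H(Z, V) = -4 + Z*V = -4 + V*Z)
H(X(-9), 106)/G(-168) = (-4 + 106*(-20*(-9)))/(-19/3 + (⅓)*(-168)) = (-4 + 106*180)/(-19/3 - 56) = (-4 + 19080)/(-187/3) = 19076*(-3/187) = -57228/187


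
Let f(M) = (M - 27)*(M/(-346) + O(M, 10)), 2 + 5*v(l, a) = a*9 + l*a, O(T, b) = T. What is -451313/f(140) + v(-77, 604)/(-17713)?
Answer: -1360562761777/48337891350 ≈ -28.147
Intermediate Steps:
v(l, a) = -⅖ + 9*a/5 + a*l/5 (v(l, a) = -⅖ + (a*9 + l*a)/5 = -⅖ + (9*a + a*l)/5 = -⅖ + (9*a/5 + a*l/5) = -⅖ + 9*a/5 + a*l/5)
f(M) = 345*M*(-27 + M)/346 (f(M) = (M - 27)*(M/(-346) + M) = (-27 + M)*(M*(-1/346) + M) = (-27 + M)*(-M/346 + M) = (-27 + M)*(345*M/346) = 345*M*(-27 + M)/346)
-451313/f(140) + v(-77, 604)/(-17713) = -451313*173/(24150*(-27 + 140)) + (-⅖ + (9/5)*604 + (⅕)*604*(-77))/(-17713) = -451313/((345/346)*140*113) + (-⅖ + 5436/5 - 46508/5)*(-1/17713) = -451313/2728950/173 - 41074/5*(-1/17713) = -451313*173/2728950 + 41074/88565 = -78077149/2728950 + 41074/88565 = -1360562761777/48337891350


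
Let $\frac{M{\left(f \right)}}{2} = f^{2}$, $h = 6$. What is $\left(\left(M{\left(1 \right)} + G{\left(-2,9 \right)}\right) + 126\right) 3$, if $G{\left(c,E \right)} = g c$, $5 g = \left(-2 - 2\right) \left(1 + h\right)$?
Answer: $\frac{2088}{5} \approx 417.6$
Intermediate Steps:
$g = - \frac{28}{5}$ ($g = \frac{\left(-2 - 2\right) \left(1 + 6\right)}{5} = \frac{\left(-4\right) 7}{5} = \frac{1}{5} \left(-28\right) = - \frac{28}{5} \approx -5.6$)
$G{\left(c,E \right)} = - \frac{28 c}{5}$
$M{\left(f \right)} = 2 f^{2}$
$\left(\left(M{\left(1 \right)} + G{\left(-2,9 \right)}\right) + 126\right) 3 = \left(\left(2 \cdot 1^{2} - - \frac{56}{5}\right) + 126\right) 3 = \left(\left(2 \cdot 1 + \frac{56}{5}\right) + 126\right) 3 = \left(\left(2 + \frac{56}{5}\right) + 126\right) 3 = \left(\frac{66}{5} + 126\right) 3 = \frac{696}{5} \cdot 3 = \frac{2088}{5}$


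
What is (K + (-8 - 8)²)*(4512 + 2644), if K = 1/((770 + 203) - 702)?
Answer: 496461812/271 ≈ 1.8320e+6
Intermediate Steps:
K = 1/271 (K = 1/(973 - 702) = 1/271 ≈ 0.0036900)
(K + (-8 - 8)²)*(4512 + 2644) = (1/271 + (-8 - 8)²)*(4512 + 2644) = (1/271 + (-16)²)*7156 = (1/271 + 256)*7156 = (69377/271)*7156 = 496461812/271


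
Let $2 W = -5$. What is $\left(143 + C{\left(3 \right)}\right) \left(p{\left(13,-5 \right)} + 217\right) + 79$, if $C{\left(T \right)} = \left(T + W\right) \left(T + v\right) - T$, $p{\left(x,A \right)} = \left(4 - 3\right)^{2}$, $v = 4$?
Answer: $31362$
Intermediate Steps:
$W = - \frac{5}{2}$ ($W = \frac{1}{2} \left(-5\right) = - \frac{5}{2} \approx -2.5$)
$p{\left(x,A \right)} = 1$ ($p{\left(x,A \right)} = 1^{2} = 1$)
$C{\left(T \right)} = - T + \left(4 + T\right) \left(- \frac{5}{2} + T\right)$ ($C{\left(T \right)} = \left(T - \frac{5}{2}\right) \left(T + 4\right) - T = \left(- \frac{5}{2} + T\right) \left(4 + T\right) - T = \left(4 + T\right) \left(- \frac{5}{2} + T\right) - T = - T + \left(4 + T\right) \left(- \frac{5}{2} + T\right)$)
$\left(143 + C{\left(3 \right)}\right) \left(p{\left(13,-5 \right)} + 217\right) + 79 = \left(143 + \left(-10 + 3^{2} + \frac{1}{2} \cdot 3\right)\right) \left(1 + 217\right) + 79 = \left(143 + \left(-10 + 9 + \frac{3}{2}\right)\right) 218 + 79 = \left(143 + \frac{1}{2}\right) 218 + 79 = \frac{287}{2} \cdot 218 + 79 = 31283 + 79 = 31362$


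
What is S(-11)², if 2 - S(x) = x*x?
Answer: 14161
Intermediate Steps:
S(x) = 2 - x² (S(x) = 2 - x*x = 2 - x²)
S(-11)² = (2 - 1*(-11)²)² = (2 - 1*121)² = (2 - 121)² = (-119)² = 14161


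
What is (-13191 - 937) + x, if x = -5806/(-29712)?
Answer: -209882665/14856 ≈ -14128.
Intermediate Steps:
x = 2903/14856 (x = -5806*(-1/29712) = 2903/14856 ≈ 0.19541)
(-13191 - 937) + x = (-13191 - 937) + 2903/14856 = -14128 + 2903/14856 = -209882665/14856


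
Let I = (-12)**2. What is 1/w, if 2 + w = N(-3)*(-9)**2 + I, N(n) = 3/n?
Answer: 1/61 ≈ 0.016393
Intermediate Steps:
I = 144
w = 61 (w = -2 + ((3/(-3))*(-9)**2 + 144) = -2 + ((3*(-1/3))*81 + 144) = -2 + (-1*81 + 144) = -2 + (-81 + 144) = -2 + 63 = 61)
1/w = 1/61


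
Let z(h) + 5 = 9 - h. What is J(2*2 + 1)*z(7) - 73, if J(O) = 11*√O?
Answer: -73 - 33*√5 ≈ -146.79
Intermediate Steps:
z(h) = 4 - h (z(h) = -5 + (9 - h) = 4 - h)
J(2*2 + 1)*z(7) - 73 = (11*√(2*2 + 1))*(4 - 1*7) - 73 = (11*√(4 + 1))*(4 - 7) - 73 = (11*√5)*(-3) - 73 = -33*√5 - 73 = -73 - 33*√5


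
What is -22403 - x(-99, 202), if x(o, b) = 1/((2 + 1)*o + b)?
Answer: -2128284/95 ≈ -22403.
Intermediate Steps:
x(o, b) = 1/(b + 3*o) (x(o, b) = 1/(3*o + b) = 1/(b + 3*o))
-22403 - x(-99, 202) = -22403 - 1/(202 + 3*(-99)) = -22403 - 1/(202 - 297) = -22403 - 1/(-95) = -22403 - 1*(-1/95) = -22403 + 1/95 = -2128284/95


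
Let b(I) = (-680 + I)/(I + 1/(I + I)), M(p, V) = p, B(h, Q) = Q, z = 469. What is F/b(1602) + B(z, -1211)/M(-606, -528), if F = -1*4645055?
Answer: -2408059594825567/298362888 ≈ -8.0709e+6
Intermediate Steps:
F = -4645055
b(I) = (-680 + I)/(I + 1/(2*I))
F/b(1602) + B(z, -1211)/M(-606, -528) = -4645055*(1 + 2*1602²)/(3204*(-680 + 1602)) - 1211/(-606) = -4645055/(2*1602*922/(1 + 2*2566404)) - 1211*(-1/606) = -4645055/(2*1602*922/(1 + 5132808)) + 1211/606 = -4645055/(2*1602*922/5132809) + 1211/606 = -4645055/(2*1602*(1/5132809)*922) + 1211/606 = -4645055/2954088/5132809 + 1211/606 = -4645055*5132809/2954088 + 1211/606 = -23842180109495/2954088 + 1211/606 = -2408059594825567/298362888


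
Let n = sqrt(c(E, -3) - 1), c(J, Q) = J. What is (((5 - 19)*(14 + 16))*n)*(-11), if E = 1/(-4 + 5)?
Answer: 0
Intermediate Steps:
E = 1 (E = 1/1 = 1)
n = 0 (n = sqrt(1 - 1) = sqrt(0) = 0)
(((5 - 19)*(14 + 16))*n)*(-11) = (((5 - 19)*(14 + 16))*0)*(-11) = (-14*30*0)*(-11) = -420*0*(-11) = 0*(-11) = 0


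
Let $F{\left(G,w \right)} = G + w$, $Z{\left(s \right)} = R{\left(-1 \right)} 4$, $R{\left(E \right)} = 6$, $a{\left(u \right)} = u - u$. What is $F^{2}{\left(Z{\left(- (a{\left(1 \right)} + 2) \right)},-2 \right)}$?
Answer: $484$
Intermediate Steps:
$a{\left(u \right)} = 0$
$Z{\left(s \right)} = 24$ ($Z{\left(s \right)} = 6 \cdot 4 = 24$)
$F^{2}{\left(Z{\left(- (a{\left(1 \right)} + 2) \right)},-2 \right)} = \left(24 - 2\right)^{2} = 22^{2} = 484$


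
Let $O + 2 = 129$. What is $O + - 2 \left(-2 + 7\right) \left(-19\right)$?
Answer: $317$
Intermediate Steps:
$O = 127$ ($O = -2 + 129 = 127$)
$O + - 2 \left(-2 + 7\right) \left(-19\right) = 127 + - 2 \left(-2 + 7\right) \left(-19\right) = 127 + \left(-2\right) 5 \left(-19\right) = 127 - -190 = 127 + 190 = 317$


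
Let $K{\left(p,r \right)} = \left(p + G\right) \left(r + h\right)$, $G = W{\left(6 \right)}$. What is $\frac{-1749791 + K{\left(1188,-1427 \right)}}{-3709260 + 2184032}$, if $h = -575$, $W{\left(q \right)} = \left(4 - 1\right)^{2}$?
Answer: $\frac{4146185}{1525228} \approx 2.7184$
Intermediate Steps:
$W{\left(q \right)} = 9$ ($W{\left(q \right)} = 3^{2} = 9$)
$G = 9$
$K{\left(p,r \right)} = \left(-575 + r\right) \left(9 + p\right)$ ($K{\left(p,r \right)} = \left(p + 9\right) \left(r - 575\right) = \left(9 + p\right) \left(-575 + r\right) = \left(-575 + r\right) \left(9 + p\right)$)
$\frac{-1749791 + K{\left(1188,-1427 \right)}}{-3709260 + 2184032} = \frac{-1749791 + \left(-5175 - 683100 + 9 \left(-1427\right) + 1188 \left(-1427\right)\right)}{-3709260 + 2184032} = \frac{-1749791 - 2396394}{-1525228} = \left(-1749791 - 2396394\right) \left(- \frac{1}{1525228}\right) = \left(-4146185\right) \left(- \frac{1}{1525228}\right) = \frac{4146185}{1525228}$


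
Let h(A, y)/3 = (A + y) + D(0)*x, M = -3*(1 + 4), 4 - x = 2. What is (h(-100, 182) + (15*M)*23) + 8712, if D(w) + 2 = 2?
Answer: 3783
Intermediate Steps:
D(w) = 0 (D(w) = -2 + 2 = 0)
x = 2 (x = 4 - 1*2 = 4 - 2 = 2)
M = -15 (M = -3*5 = -15)
h(A, y) = 3*A + 3*y (h(A, y) = 3*((A + y) + 0*2) = 3*((A + y) + 0) = 3*(A + y) = 3*A + 3*y)
(h(-100, 182) + (15*M)*23) + 8712 = ((3*(-100) + 3*182) + (15*(-15))*23) + 8712 = ((-300 + 546) - 225*23) + 8712 = (246 - 5175) + 8712 = -4929 + 8712 = 3783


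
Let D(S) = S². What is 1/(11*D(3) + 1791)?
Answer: 1/1890 ≈ 0.00052910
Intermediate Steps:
1/(11*D(3) + 1791) = 1/(11*3² + 1791) = 1/(11*9 + 1791) = 1/(99 + 1791) = 1/1890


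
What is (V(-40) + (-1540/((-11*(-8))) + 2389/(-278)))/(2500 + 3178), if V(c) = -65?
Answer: -6331/394621 ≈ -0.016043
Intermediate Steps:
(V(-40) + (-1540/((-11*(-8))) + 2389/(-278)))/(2500 + 3178) = (-65 + (-1540/((-11*(-8))) + 2389/(-278)))/(2500 + 3178) = (-65 + (-1540/88 + 2389*(-1/278)))/5678 = (-65 + (-1540*1/88 - 2389/278))*(1/5678) = (-65 + (-35/2 - 2389/278))*(1/5678) = (-65 - 3627/139)*(1/5678) = -12662/139*1/5678 = -6331/394621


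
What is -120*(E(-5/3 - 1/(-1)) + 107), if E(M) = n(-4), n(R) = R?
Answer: -12360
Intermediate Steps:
E(M) = -4
-120*(E(-5/3 - 1/(-1)) + 107) = -120*(-4 + 107) = -120*103 = -12360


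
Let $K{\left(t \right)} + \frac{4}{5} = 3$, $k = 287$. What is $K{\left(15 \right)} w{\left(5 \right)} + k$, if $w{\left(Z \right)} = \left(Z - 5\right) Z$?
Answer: $287$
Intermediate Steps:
$K{\left(t \right)} = \frac{11}{5}$ ($K{\left(t \right)} = - \frac{4}{5} + 3 = \frac{11}{5}$)
$w{\left(Z \right)} = Z \left(-5 + Z\right)$ ($w{\left(Z \right)} = \left(-5 + Z\right) Z = Z \left(-5 + Z\right)$)
$K{\left(15 \right)} w{\left(5 \right)} + k = \frac{11 \cdot 5 \left(-5 + 5\right)}{5} + 287 = \frac{11 \cdot 5 \cdot 0}{5} + 287 = \frac{11}{5} \cdot 0 + 287 = 0 + 287 = 287$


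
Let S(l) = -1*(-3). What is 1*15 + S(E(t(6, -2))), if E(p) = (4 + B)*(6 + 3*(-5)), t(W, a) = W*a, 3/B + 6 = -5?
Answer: 18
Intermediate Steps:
B = -3/11 (B = 3/(-6 - 5) = 3/(-11) = 3*(-1/11) = -3/11 ≈ -0.27273)
E(p) = -369/11 (E(p) = (4 - 3/11)*(6 + 3*(-5)) = 41*(6 - 15)/11 = (41/11)*(-9) = -369/11)
S(l) = 3
1*15 + S(E(t(6, -2))) = 1*15 + 3 = 15 + 3 = 18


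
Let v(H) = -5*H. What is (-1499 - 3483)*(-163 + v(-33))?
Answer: -9964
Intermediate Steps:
(-1499 - 3483)*(-163 + v(-33)) = (-1499 - 3483)*(-163 - 5*(-33)) = -4982*(-163 + 165) = -4982*2 = -9964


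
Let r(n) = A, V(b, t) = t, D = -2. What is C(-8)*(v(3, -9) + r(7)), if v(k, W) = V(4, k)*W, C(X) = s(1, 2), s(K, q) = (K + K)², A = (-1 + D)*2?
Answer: -132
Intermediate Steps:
A = -6 (A = (-1 - 2)*2 = -3*2 = -6)
r(n) = -6
s(K, q) = 4*K² (s(K, q) = (2*K)² = 4*K²)
C(X) = 4 (C(X) = 4*1² = 4*1 = 4)
v(k, W) = W*k (v(k, W) = k*W = W*k)
C(-8)*(v(3, -9) + r(7)) = 4*(-9*3 - 6) = 4*(-27 - 6) = 4*(-33) = -132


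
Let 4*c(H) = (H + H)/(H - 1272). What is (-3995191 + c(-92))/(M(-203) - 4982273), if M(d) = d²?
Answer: 2724720239/3369805648 ≈ 0.80857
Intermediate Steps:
c(H) = H/(2*(-1272 + H)) (c(H) = ((H + H)/(H - 1272))/4 = ((2*H)/(-1272 + H))/4 = (2*H/(-1272 + H))/4 = H/(2*(-1272 + H)))
(-3995191 + c(-92))/(M(-203) - 4982273) = (-3995191 + (½)*(-92)/(-1272 - 92))/((-203)² - 4982273) = (-3995191 + (½)*(-92)/(-1364))/(41209 - 4982273) = (-3995191 + (½)*(-92)*(-1/1364))/(-4941064) = (-3995191 + 23/682)*(-1/4941064) = -2724720239/682*(-1/4941064) = 2724720239/3369805648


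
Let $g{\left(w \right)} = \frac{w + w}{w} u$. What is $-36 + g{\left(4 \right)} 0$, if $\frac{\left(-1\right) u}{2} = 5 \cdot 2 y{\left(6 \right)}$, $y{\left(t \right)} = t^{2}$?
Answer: $-36$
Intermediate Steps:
$u = -720$ ($u = - 2 \cdot 5 \cdot 2 \cdot 6^{2} = - 2 \cdot 10 \cdot 36 = \left(-2\right) 360 = -720$)
$g{\left(w \right)} = -1440$ ($g{\left(w \right)} = \frac{w + w}{w} \left(-720\right) = \frac{2 w}{w} \left(-720\right) = 2 \left(-720\right) = -1440$)
$-36 + g{\left(4 \right)} 0 = -36 - 0 = -36 + 0 = -36$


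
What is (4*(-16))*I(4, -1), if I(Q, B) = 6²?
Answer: -2304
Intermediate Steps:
I(Q, B) = 36
(4*(-16))*I(4, -1) = (4*(-16))*36 = -64*36 = -2304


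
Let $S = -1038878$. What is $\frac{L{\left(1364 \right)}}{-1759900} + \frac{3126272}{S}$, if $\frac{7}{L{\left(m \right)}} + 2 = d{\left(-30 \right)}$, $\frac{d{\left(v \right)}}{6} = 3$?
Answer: $- \frac{44015412378473}{14626571137600} \approx -3.0093$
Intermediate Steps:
$d{\left(v \right)} = 18$ ($d{\left(v \right)} = 6 \cdot 3 = 18$)
$L{\left(m \right)} = \frac{7}{16}$ ($L{\left(m \right)} = \frac{7}{-2 + 18} = \frac{7}{16}$)
$\frac{L{\left(1364 \right)}}{-1759900} + \frac{3126272}{S} = \frac{7}{16 \left(-1759900\right)} + \frac{3126272}{-1038878} = \frac{7}{16} \left(- \frac{1}{1759900}\right) + 3126272 \left(- \frac{1}{1038878}\right) = - \frac{7}{28158400} - \frac{1563136}{519439} = - \frac{44015412378473}{14626571137600}$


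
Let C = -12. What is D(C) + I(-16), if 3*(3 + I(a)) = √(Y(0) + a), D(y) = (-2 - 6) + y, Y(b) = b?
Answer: -23 + 4*I/3 ≈ -23.0 + 1.3333*I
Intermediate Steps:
D(y) = -8 + y
I(a) = -3 + √a/3 (I(a) = -3 + √(0 + a)/3 = -3 + √a/3)
D(C) + I(-16) = (-8 - 12) + (-3 + √(-16)/3) = -20 + (-3 + (4*I)/3) = -20 + (-3 + 4*I/3) = -23 + 4*I/3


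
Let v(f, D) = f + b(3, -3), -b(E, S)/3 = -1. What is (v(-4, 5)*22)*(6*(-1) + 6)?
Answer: 0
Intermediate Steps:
b(E, S) = 3 (b(E, S) = -3*(-1) = 3)
v(f, D) = 3 + f (v(f, D) = f + 3 = 3 + f)
(v(-4, 5)*22)*(6*(-1) + 6) = ((3 - 4)*22)*(6*(-1) + 6) = (-1*22)*(-6 + 6) = -22*0 = 0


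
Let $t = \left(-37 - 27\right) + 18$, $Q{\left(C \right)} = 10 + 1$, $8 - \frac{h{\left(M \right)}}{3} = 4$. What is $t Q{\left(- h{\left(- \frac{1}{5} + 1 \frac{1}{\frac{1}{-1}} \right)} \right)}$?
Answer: $-506$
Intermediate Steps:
$h{\left(M \right)} = 12$ ($h{\left(M \right)} = 24 - 12 = 12$)
$Q{\left(C \right)} = 11$
$t = -46$ ($t = -64 + 18 = -46$)
$t Q{\left(- h{\left(- \frac{1}{5} + 1 \frac{1}{\frac{1}{-1}} \right)} \right)} = \left(-46\right) 11 = -506$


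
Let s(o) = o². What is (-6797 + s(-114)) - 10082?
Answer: -3883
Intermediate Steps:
(-6797 + s(-114)) - 10082 = (-6797 + (-114)²) - 10082 = (-6797 + 12996) - 10082 = 6199 - 10082 = -3883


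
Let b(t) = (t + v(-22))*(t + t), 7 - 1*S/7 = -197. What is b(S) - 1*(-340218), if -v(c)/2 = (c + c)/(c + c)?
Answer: 4412874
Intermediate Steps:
S = 1428 (S = 49 - 7*(-197) = 49 + 1379 = 1428)
v(c) = -2 (v(c) = -2*(c + c)/(c + c) = -2*2*c/(2*c) = -2*2*c*1/(2*c) = -2*1 = -2)
b(t) = 2*t*(-2 + t) (b(t) = (t - 2)*(t + t) = (-2 + t)*(2*t) = 2*t*(-2 + t))
b(S) - 1*(-340218) = 2*1428*(-2 + 1428) - 1*(-340218) = 2*1428*1426 + 340218 = 4072656 + 340218 = 4412874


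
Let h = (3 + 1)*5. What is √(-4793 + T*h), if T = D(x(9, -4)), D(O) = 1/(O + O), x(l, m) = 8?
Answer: I*√19167/2 ≈ 69.222*I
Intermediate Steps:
D(O) = 1/(2*O)
T = 1/16 (T = (½)/8 = (½)*(⅛) = 1/16 ≈ 0.062500)
h = 20 (h = 4*5 = 20)
√(-4793 + T*h) = √(-4793 + (1/16)*20) = √(-4793 + 5/4) = √(-19167/4) = I*√19167/2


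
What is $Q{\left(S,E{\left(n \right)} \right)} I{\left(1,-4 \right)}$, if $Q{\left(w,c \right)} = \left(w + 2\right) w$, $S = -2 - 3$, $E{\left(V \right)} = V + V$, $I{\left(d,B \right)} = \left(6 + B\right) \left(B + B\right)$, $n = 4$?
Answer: $-240$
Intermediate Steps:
$I{\left(d,B \right)} = 2 B \left(6 + B\right)$ ($I{\left(d,B \right)} = \left(6 + B\right) 2 B = 2 B \left(6 + B\right)$)
$E{\left(V \right)} = 2 V$
$S = -5$
$Q{\left(w,c \right)} = w \left(2 + w\right)$ ($Q{\left(w,c \right)} = \left(2 + w\right) w = w \left(2 + w\right)$)
$Q{\left(S,E{\left(n \right)} \right)} I{\left(1,-4 \right)} = - 5 \left(2 - 5\right) 2 \left(-4\right) \left(6 - 4\right) = \left(-5\right) \left(-3\right) 2 \left(-4\right) 2 = 15 \left(-16\right) = -240$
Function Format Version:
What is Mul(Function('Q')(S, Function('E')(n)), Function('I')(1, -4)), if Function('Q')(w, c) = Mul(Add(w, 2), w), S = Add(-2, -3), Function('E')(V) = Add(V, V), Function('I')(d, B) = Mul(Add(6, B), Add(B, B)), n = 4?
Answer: -240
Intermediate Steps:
Function('I')(d, B) = Mul(2, B, Add(6, B)) (Function('I')(d, B) = Mul(Add(6, B), Mul(2, B)) = Mul(2, B, Add(6, B)))
Function('E')(V) = Mul(2, V)
S = -5
Function('Q')(w, c) = Mul(w, Add(2, w)) (Function('Q')(w, c) = Mul(Add(2, w), w) = Mul(w, Add(2, w)))
Mul(Function('Q')(S, Function('E')(n)), Function('I')(1, -4)) = Mul(Mul(-5, Add(2, -5)), Mul(2, -4, Add(6, -4))) = Mul(Mul(-5, -3), Mul(2, -4, 2)) = Mul(15, -16) = -240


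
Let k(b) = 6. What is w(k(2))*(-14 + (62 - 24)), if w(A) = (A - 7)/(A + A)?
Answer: -2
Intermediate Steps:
w(A) = (-7 + A)/(2*A) (w(A) = (-7 + A)/((2*A)) = (-7 + A)*(1/(2*A)) = (-7 + A)/(2*A))
w(k(2))*(-14 + (62 - 24)) = ((1/2)*(-7 + 6)/6)*(-14 + (62 - 24)) = ((1/2)*(1/6)*(-1))*(-14 + 38) = -1/12*24 = -2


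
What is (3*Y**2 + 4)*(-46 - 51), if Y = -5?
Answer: -7663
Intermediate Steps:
(3*Y**2 + 4)*(-46 - 51) = (3*(-5)**2 + 4)*(-46 - 51) = (3*25 + 4)*(-97) = (75 + 4)*(-97) = 79*(-97) = -7663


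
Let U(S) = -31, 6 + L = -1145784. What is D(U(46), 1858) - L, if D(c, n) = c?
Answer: 1145759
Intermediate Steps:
L = -1145790 (L = -6 - 1145784 = -1145790)
D(U(46), 1858) - L = -31 - 1*(-1145790) = -31 + 1145790 = 1145759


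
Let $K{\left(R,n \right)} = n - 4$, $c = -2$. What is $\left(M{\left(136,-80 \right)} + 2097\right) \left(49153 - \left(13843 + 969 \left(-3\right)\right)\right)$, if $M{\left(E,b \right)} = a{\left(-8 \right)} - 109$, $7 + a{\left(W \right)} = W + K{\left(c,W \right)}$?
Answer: $74943537$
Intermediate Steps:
$K{\left(R,n \right)} = -4 + n$ ($K{\left(R,n \right)} = n - 4 = -4 + n$)
$a{\left(W \right)} = -11 + 2 W$ ($a{\left(W \right)} = -7 + \left(W + \left(-4 + W\right)\right) = -7 + \left(-4 + 2 W\right) = -11 + 2 W$)
$M{\left(E,b \right)} = -136$ ($M{\left(E,b \right)} = \left(-11 + 2 \left(-8\right)\right) - 109 = \left(-11 - 16\right) - 109 = -27 - 109 = -136$)
$\left(M{\left(136,-80 \right)} + 2097\right) \left(49153 - \left(13843 + 969 \left(-3\right)\right)\right) = \left(-136 + 2097\right) \left(49153 - \left(13843 + 969 \left(-3\right)\right)\right) = 1961 \left(49153 - 10936\right) = 1961 \cdot 38217 = 74943537$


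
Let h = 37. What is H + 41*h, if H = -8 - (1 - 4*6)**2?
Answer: 980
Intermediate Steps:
H = -537 (H = -8 - (1 - 24)**2 = -8 - 1*(-23)**2 = -8 - 1*529 = -8 - 529 = -537)
H + 41*h = -537 + 41*37 = -537 + 1517 = 980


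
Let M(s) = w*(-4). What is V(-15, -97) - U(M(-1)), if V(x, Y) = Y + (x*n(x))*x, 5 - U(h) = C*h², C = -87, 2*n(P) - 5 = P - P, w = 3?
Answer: -24135/2 ≈ -12068.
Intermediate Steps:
n(P) = 5/2 (n(P) = 5/2 + (P - P)/2 = 5/2 + (½)*0 = 5/2 + 0 = 5/2)
M(s) = -12 (M(s) = 3*(-4) = -12)
U(h) = 5 + 87*h² (U(h) = 5 - (-87)*h² = 5 + 87*h²)
V(x, Y) = Y + 5*x²/2 (V(x, Y) = Y + (x*(5/2))*x = Y + (5*x/2)*x = Y + 5*x²/2)
V(-15, -97) - U(M(-1)) = (-97 + (5/2)*(-15)²) - (5 + 87*(-12)²) = (-97 + (5/2)*225) - (5 + 87*144) = (-97 + 1125/2) - (5 + 12528) = 931/2 - 1*12533 = 931/2 - 12533 = -24135/2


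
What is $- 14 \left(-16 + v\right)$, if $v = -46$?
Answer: $868$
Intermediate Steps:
$- 14 \left(-16 + v\right) = - 14 \left(-16 - 46\right) = \left(-14\right) \left(-62\right) = 868$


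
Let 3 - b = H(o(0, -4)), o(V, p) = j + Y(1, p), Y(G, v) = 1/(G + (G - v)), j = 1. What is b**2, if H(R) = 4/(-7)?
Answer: 625/49 ≈ 12.755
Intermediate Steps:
Y(G, v) = 1/(-v + 2*G)
o(V, p) = 1 + 1/(2 - p) (o(V, p) = 1 + 1/(-p + 2*1) = 1 + 1/(-p + 2) = 1 + 1/(2 - p))
H(R) = -4/7 (H(R) = 4*(-1/7) = -4/7)
b = 25/7 (b = 3 - 1*(-4/7) = 3 + 4/7 = 25/7 ≈ 3.5714)
b**2 = (25/7)**2 = 625/49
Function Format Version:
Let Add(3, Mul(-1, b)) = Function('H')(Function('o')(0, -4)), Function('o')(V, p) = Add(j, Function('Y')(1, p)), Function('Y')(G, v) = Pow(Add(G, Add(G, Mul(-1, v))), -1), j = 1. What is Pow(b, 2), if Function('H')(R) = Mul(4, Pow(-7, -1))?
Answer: Rational(625, 49) ≈ 12.755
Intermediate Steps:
Function('Y')(G, v) = Pow(Add(Mul(-1, v), Mul(2, G)), -1)
Function('o')(V, p) = Add(1, Pow(Add(2, Mul(-1, p)), -1)) (Function('o')(V, p) = Add(1, Pow(Add(Mul(-1, p), Mul(2, 1)), -1)) = Add(1, Pow(Add(Mul(-1, p), 2), -1)) = Add(1, Pow(Add(2, Mul(-1, p)), -1)))
Function('H')(R) = Rational(-4, 7) (Function('H')(R) = Mul(4, Rational(-1, 7)) = Rational(-4, 7))
b = Rational(25, 7) (b = Add(3, Mul(-1, Rational(-4, 7))) = Add(3, Rational(4, 7)) = Rational(25, 7) ≈ 3.5714)
Pow(b, 2) = Pow(Rational(25, 7), 2) = Rational(625, 49)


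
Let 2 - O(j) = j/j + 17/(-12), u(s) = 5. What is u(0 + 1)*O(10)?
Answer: 145/12 ≈ 12.083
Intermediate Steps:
O(j) = 29/12 (O(j) = 2 - (j/j + 17/(-12)) = 2 - (1 + 17*(-1/12)) = 2 - (1 - 17/12) = 2 - 1*(-5/12) = 2 + 5/12 = 29/12)
u(0 + 1)*O(10) = 5*(29/12) = 145/12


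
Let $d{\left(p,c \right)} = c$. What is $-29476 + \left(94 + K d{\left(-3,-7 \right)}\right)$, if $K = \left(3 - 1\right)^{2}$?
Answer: $-29410$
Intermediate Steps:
$K = 4$ ($K = 2^{2} = 4$)
$-29476 + \left(94 + K d{\left(-3,-7 \right)}\right) = -29476 + \left(94 + 4 \left(-7\right)\right) = -29476 + \left(94 - 28\right) = -29476 + 66 = -29410$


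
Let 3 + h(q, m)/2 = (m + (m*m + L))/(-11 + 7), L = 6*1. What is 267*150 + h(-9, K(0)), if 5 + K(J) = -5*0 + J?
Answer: 40031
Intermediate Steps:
K(J) = -5 + J (K(J) = -5 + (-5*0 + J) = -5 + (0 + J) = -5 + J)
L = 6
h(q, m) = -9 - m/2 - m**2/2 (h(q, m) = -6 + 2*((m + (m*m + 6))/(-11 + 7)) = -6 + 2*((m + (m**2 + 6))/(-4)) = -6 + 2*((m + (6 + m**2))*(-1/4)) = -6 + 2*((6 + m + m**2)*(-1/4)) = -6 + 2*(-3/2 - m/4 - m**2/4) = -6 + (-3 - m/2 - m**2/2) = -9 - m/2 - m**2/2)
267*150 + h(-9, K(0)) = 267*150 + (-9 - (-5 + 0)/2 - (-5 + 0)**2/2) = 40050 + (-9 - 1/2*(-5) - 1/2*(-5)**2) = 40050 + (-9 + 5/2 - 1/2*25) = 40050 + (-9 + 5/2 - 25/2) = 40050 - 19 = 40031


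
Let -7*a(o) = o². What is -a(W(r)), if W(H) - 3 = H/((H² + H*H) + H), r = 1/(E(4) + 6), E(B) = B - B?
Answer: 225/112 ≈ 2.0089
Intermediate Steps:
E(B) = 0
r = ⅙ (r = 1/(0 + 6) = 1/6 = ⅙ ≈ 0.16667)
W(H) = 3 + H/(H + 2*H²) (W(H) = 3 + H/((H² + H*H) + H) = 3 + H/((H² + H²) + H) = 3 + H/(2*H² + H) = 3 + H/(H + 2*H²))
a(o) = -o²/7
-a(W(r)) = -(-1)*(2*(2 + 3*(⅙))/(1 + 2*(⅙)))²/7 = -(-1)*(2*(2 + ½)/(1 + ⅓))²/7 = -(-1)*(2*(5/2)/(4/3))²/7 = -(-1)*(2*(¾)*(5/2))²/7 = -(-1)*(15/4)²/7 = -(-1)*225/(7*16) = -1*(-225/112) = 225/112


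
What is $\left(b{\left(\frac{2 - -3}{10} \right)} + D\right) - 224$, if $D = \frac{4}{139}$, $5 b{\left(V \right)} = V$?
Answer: $- \frac{311181}{1390} \approx -223.87$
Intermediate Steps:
$b{\left(V \right)} = \frac{V}{5}$
$D = \frac{4}{139}$ ($D = 4 \cdot \frac{1}{139} = \frac{4}{139} \approx 0.028777$)
$\left(b{\left(\frac{2 - -3}{10} \right)} + D\right) - 224 = \left(\frac{\left(2 - -3\right) \frac{1}{10}}{5} + \frac{4}{139}\right) - 224 = \left(\frac{\left(2 + 3\right) \frac{1}{10}}{5} + \frac{4}{139}\right) - 224 = \left(\frac{5 \cdot \frac{1}{10}}{5} + \frac{4}{139}\right) - 224 = \left(\frac{1}{5} \cdot \frac{1}{2} + \frac{4}{139}\right) - 224 = \left(\frac{1}{10} + \frac{4}{139}\right) - 224 = \frac{179}{1390} - 224 = - \frac{311181}{1390}$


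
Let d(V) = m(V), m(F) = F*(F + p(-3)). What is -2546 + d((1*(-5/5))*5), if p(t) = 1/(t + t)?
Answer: -15121/6 ≈ -2520.2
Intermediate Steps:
p(t) = 1/(2*t)
m(F) = F*(-⅙ + F) (m(F) = F*(F + (½)/(-3)) = F*(F + (½)*(-⅓)) = F*(F - ⅙) = F*(-⅙ + F))
d(V) = V*(-⅙ + V)
-2546 + d((1*(-5/5))*5) = -2546 + ((1*(-5/5))*5)*(-⅙ + (1*(-5/5))*5) = -2546 + ((1*(-5*⅕))*5)*(-⅙ + (1*(-5*⅕))*5) = -2546 + ((1*(-1))*5)*(-⅙ + (1*(-1))*5) = -2546 + (-1*5)*(-⅙ - 1*5) = -2546 - 5*(-⅙ - 5) = -2546 - 5*(-31/6) = -2546 + 155/6 = -15121/6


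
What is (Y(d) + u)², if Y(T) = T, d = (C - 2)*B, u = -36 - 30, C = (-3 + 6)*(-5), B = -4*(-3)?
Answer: 72900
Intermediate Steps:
B = 12
C = -15 (C = 3*(-5) = -15)
u = -66
d = -204 (d = (-15 - 2)*12 = -17*12 = -204)
(Y(d) + u)² = (-204 - 66)² = (-270)² = 72900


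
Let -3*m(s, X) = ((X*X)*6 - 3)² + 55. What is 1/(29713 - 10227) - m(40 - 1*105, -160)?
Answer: 459714461509507/58458 ≈ 7.8640e+9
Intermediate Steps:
m(s, X) = -55/3 - (-3 + 6*X²)²/3 (m(s, X) = -(((X*X)*6 - 3)² + 55)/3 = -((X²*6 - 3)² + 55)/3 = -((6*X² - 3)² + 55)/3 = -((-3 + 6*X²)² + 55)/3 = -(55 + (-3 + 6*X²)²)/3 = -55/3 - (-3 + 6*X²)²/3)
1/(29713 - 10227) - m(40 - 1*105, -160) = 1/(29713 - 10227) - (-64/3 - 12*(-160)⁴ + 12*(-160)²) = 1/19486 - (-64/3 - 12*655360000 + 12*25600) = 1/19486 - (-64/3 - 7864320000 + 307200) = 1/19486 - 1*(-23592038464/3) = 1/19486 + 23592038464/3 = 459714461509507/58458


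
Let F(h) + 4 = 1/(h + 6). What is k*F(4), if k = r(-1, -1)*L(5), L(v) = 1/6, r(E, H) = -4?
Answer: 13/5 ≈ 2.6000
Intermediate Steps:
L(v) = ⅙
F(h) = -4 + 1/(6 + h) (F(h) = -4 + 1/(h + 6) = -4 + 1/(6 + h))
k = -⅔ (k = -4*⅙ = -⅔ ≈ -0.66667)
k*F(4) = -2*(-23 - 4*4)/(3*(6 + 4)) = -2*(-23 - 16)/(3*10) = -(-39)/15 = -⅔*(-39/10) = 13/5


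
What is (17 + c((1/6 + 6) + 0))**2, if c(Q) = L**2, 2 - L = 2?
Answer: 289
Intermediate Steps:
L = 0 (L = 2 - 1*2 = 2 - 2 = 0)
c(Q) = 0 (c(Q) = 0**2 = 0)
(17 + c((1/6 + 6) + 0))**2 = (17 + 0)**2 = 17**2 = 289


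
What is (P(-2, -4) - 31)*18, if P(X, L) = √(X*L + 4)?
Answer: -558 + 36*√3 ≈ -495.65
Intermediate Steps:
P(X, L) = √(4 + L*X) (P(X, L) = √(L*X + 4) = √(4 + L*X))
(P(-2, -4) - 31)*18 = (√(4 - 4*(-2)) - 31)*18 = (√(4 + 8) - 31)*18 = (√12 - 31)*18 = (2*√3 - 31)*18 = (-31 + 2*√3)*18 = -558 + 36*√3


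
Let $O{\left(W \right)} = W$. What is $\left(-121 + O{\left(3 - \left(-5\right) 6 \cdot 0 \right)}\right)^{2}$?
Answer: $13924$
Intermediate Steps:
$\left(-121 + O{\left(3 - \left(-5\right) 6 \cdot 0 \right)}\right)^{2} = \left(-121 + \left(3 - \left(-5\right) 6 \cdot 0\right)\right)^{2} = \left(-121 + \left(3 - \left(-30\right) 0\right)\right)^{2} = \left(-121 + \left(3 - 0\right)\right)^{2} = \left(-121 + \left(3 + 0\right)\right)^{2} = \left(-121 + 3\right)^{2} = \left(-118\right)^{2} = 13924$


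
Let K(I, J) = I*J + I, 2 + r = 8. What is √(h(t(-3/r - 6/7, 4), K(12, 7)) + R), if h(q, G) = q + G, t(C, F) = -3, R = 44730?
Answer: √44823 ≈ 211.71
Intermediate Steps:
r = 6 (r = -2 + 8 = 6)
K(I, J) = I + I*J
h(q, G) = G + q
√(h(t(-3/r - 6/7, 4), K(12, 7)) + R) = √((12*(1 + 7) - 3) + 44730) = √((12*8 - 3) + 44730) = √((96 - 3) + 44730) = √(93 + 44730) = √44823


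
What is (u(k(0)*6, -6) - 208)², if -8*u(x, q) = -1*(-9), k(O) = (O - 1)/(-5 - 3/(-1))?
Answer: 2798929/64 ≈ 43733.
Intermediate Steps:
k(O) = ½ - O/2 (k(O) = (-1 + O)/(-5 - 3*(-1)) = (-1 + O)/(-5 + 3) = (-1 + O)/(-2) = (-1 + O)*(-½) = ½ - O/2)
u(x, q) = -9/8 (u(x, q) = -(-1)*(-9)/8 = -⅛*9 = -9/8)
(u(k(0)*6, -6) - 208)² = (-9/8 - 208)² = (-1673/8)² = 2798929/64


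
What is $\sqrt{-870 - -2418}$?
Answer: $6 \sqrt{43} \approx 39.345$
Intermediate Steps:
$\sqrt{-870 - -2418} = \sqrt{-870 + 2418} = \sqrt{1548} = 6 \sqrt{43}$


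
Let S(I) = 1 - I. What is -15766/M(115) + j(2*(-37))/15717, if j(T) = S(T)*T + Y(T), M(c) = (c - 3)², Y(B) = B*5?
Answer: -161027351/98577024 ≈ -1.6335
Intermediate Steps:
Y(B) = 5*B
M(c) = (-3 + c)²
j(T) = 5*T + T*(1 - T) (j(T) = (1 - T)*T + 5*T = T*(1 - T) + 5*T = 5*T + T*(1 - T))
-15766/M(115) + j(2*(-37))/15717 = -15766/(-3 + 115)² + ((2*(-37))*(6 - 2*(-37)))/15717 = -15766/(112²) - 74*(6 - 1*(-74))*(1/15717) = -15766/12544 - 74*(6 + 74)*(1/15717) = -15766*1/12544 - 74*80*(1/15717) = -7883/6272 - 5920*1/15717 = -7883/6272 - 5920/15717 = -161027351/98577024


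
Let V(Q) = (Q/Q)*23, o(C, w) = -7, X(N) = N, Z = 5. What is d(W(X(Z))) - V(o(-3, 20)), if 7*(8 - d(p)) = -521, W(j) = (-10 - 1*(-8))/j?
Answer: 416/7 ≈ 59.429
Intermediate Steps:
W(j) = -2/j (W(j) = (-10 + 8)/j = -2/j)
d(p) = 577/7 (d(p) = 8 - 1/7*(-521) = 8 + 521/7 = 577/7)
V(Q) = 23 (V(Q) = 1*23 = 23)
d(W(X(Z))) - V(o(-3, 20)) = 577/7 - 1*23 = 577/7 - 23 = 416/7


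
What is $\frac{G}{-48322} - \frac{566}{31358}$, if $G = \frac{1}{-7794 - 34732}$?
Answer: $- \frac{581548392597}{32219425771588} \approx -0.01805$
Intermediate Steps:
$G = - \frac{1}{42526}$ ($G = \frac{1}{-42526} = - \frac{1}{42526} \approx -2.3515 \cdot 10^{-5}$)
$\frac{G}{-48322} - \frac{566}{31358} = - \frac{1}{42526 \left(-48322\right)} - \frac{566}{31358} = \left(- \frac{1}{42526}\right) \left(- \frac{1}{48322}\right) - \frac{283}{15679} = \frac{1}{2054941372} - \frac{283}{15679} = - \frac{581548392597}{32219425771588}$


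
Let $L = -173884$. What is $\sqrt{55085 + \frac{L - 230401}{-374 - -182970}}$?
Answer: $\frac{5 \sqrt{18365316464895}}{91298} \approx 234.7$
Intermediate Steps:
$\sqrt{55085 + \frac{L - 230401}{-374 - -182970}} = \sqrt{55085 + \frac{-173884 - 230401}{-374 - -182970}} = \sqrt{55085 - \frac{404285}{-374 + 182970}} = \sqrt{55085 - \frac{404285}{182596}} = \sqrt{\frac{10057896375}{182596}} = \frac{5 \sqrt{18365316464895}}{91298}$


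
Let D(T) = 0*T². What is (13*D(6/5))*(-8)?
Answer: 0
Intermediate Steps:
D(T) = 0
(13*D(6/5))*(-8) = (13*0)*(-8) = 0*(-8) = 0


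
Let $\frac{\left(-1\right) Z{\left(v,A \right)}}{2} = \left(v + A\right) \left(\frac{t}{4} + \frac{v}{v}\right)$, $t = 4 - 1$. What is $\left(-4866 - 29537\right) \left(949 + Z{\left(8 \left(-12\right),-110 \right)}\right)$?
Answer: $-57453010$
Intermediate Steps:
$t = 3$
$Z{\left(v,A \right)} = - \frac{7 A}{2} - \frac{7 v}{2}$ ($Z{\left(v,A \right)} = - 2 \left(v + A\right) \left(\frac{3}{4} + \frac{v}{v}\right) = - 2 \left(A + v\right) \left(3 \cdot \frac{1}{4} + 1\right) = - 2 \left(A + v\right) \left(\frac{3}{4} + 1\right) = - 2 \left(A + v\right) \frac{7}{4} = - 2 \left(\frac{7 A}{4} + \frac{7 v}{4}\right) = - \frac{7 A}{2} - \frac{7 v}{2}$)
$\left(-4866 - 29537\right) \left(949 + Z{\left(8 \left(-12\right),-110 \right)}\right) = \left(-4866 - 29537\right) \left(949 - \left(-385 + \frac{7 \cdot 8 \left(-12\right)}{2}\right)\right) = - 34403 \left(949 + \left(385 - -336\right)\right) = - 34403 \left(949 + \left(385 + 336\right)\right) = - 34403 \left(949 + 721\right) = \left(-34403\right) 1670 = -57453010$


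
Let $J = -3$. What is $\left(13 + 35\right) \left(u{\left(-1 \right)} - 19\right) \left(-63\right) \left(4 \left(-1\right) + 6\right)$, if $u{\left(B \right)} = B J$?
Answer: $96768$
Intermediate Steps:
$u{\left(B \right)} = - 3 B$ ($u{\left(B \right)} = B \left(-3\right) = - 3 B$)
$\left(13 + 35\right) \left(u{\left(-1 \right)} - 19\right) \left(-63\right) \left(4 \left(-1\right) + 6\right) = \left(13 + 35\right) \left(\left(-3\right) \left(-1\right) - 19\right) \left(-63\right) \left(4 \left(-1\right) + 6\right) = 48 \left(3 - 19\right) \left(-63\right) \left(-4 + 6\right) = 48 \left(-16\right) \left(-63\right) 2 = \left(-768\right) \left(-63\right) 2 = 48384 \cdot 2 = 96768$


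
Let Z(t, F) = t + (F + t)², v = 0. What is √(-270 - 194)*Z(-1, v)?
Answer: 0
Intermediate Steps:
√(-270 - 194)*Z(-1, v) = √(-270 - 194)*(-1 + (0 - 1)²) = √(-464)*(-1 + (-1)²) = (4*I*√29)*(-1 + 1) = (4*I*√29)*0 = 0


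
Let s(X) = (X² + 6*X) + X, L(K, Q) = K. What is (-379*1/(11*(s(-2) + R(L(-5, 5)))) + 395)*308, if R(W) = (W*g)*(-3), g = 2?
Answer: 605647/5 ≈ 1.2113e+5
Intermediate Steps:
R(W) = -6*W (R(W) = (W*2)*(-3) = (2*W)*(-3) = -6*W)
s(X) = X² + 7*X
(-379*1/(11*(s(-2) + R(L(-5, 5)))) + 395)*308 = (-379*1/(11*(-2*(7 - 2) - 6*(-5))) + 395)*308 = (-379*1/(11*(-2*5 + 30)) + 395)*308 = (-379*1/(11*(-10 + 30)) + 395)*308 = (-379/(20*11) + 395)*308 = (-379/220 + 395)*308 = (86521/220)*308 = 605647/5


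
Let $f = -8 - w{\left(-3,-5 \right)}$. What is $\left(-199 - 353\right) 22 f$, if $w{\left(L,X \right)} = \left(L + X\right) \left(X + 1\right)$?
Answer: $485760$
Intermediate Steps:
$w{\left(L,X \right)} = \left(1 + X\right) \left(L + X\right)$ ($w{\left(L,X \right)} = \left(L + X\right) \left(1 + X\right) = \left(1 + X\right) \left(L + X\right)$)
$f = -40$ ($f = -8 - \left(-3 - 5 + \left(-5\right)^{2} - -15\right) = -8 - \left(-3 - 5 + 25 + 15\right) = -8 - 32 = -40$)
$\left(-199 - 353\right) 22 f = \left(-199 - 353\right) 22 \left(-40\right) = \left(-552\right) \left(-880\right) = 485760$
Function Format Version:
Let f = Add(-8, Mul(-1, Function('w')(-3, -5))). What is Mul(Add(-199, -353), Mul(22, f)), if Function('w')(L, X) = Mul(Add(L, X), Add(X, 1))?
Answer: 485760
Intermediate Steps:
Function('w')(L, X) = Mul(Add(1, X), Add(L, X)) (Function('w')(L, X) = Mul(Add(L, X), Add(1, X)) = Mul(Add(1, X), Add(L, X)))
f = -40 (f = Add(-8, Mul(-1, Add(-3, -5, Pow(-5, 2), Mul(-3, -5)))) = Add(-8, Mul(-1, Add(-3, -5, 25, 15))) = Add(-8, Mul(-1, 32)) = Add(-8, -32) = -40)
Mul(Add(-199, -353), Mul(22, f)) = Mul(Add(-199, -353), Mul(22, -40)) = Mul(-552, -880) = 485760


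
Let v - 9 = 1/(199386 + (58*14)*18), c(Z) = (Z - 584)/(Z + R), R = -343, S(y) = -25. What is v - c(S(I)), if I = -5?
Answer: 289223887/39376368 ≈ 7.3451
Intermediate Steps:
c(Z) = (-584 + Z)/(-343 + Z) (c(Z) = (Z - 584)/(Z - 343) = (-584 + Z)/(-343 + Z))
v = 1926019/214002 (v = 9 + 1/(199386 + (58*14)*18) = 9 + 1/(199386 + 812*18) = 9 + 1/(199386 + 14616) = 9 + 1/214002 = 1926019/214002 ≈ 9.0000)
v - c(S(I)) = 1926019/214002 - (-584 - 25)/(-343 - 25) = 1926019/214002 - (-609)/(-368) = 1926019/214002 - (-1)*(-609)/368 = 1926019/214002 - 1*609/368 = 1926019/214002 - 609/368 = 289223887/39376368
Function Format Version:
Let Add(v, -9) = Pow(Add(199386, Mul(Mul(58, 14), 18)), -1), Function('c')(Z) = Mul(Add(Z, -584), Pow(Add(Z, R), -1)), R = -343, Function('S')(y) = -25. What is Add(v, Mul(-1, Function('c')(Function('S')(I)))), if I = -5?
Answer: Rational(289223887, 39376368) ≈ 7.3451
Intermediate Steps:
Function('c')(Z) = Mul(Pow(Add(-343, Z), -1), Add(-584, Z)) (Function('c')(Z) = Mul(Add(Z, -584), Pow(Add(Z, -343), -1)) = Mul(Add(-584, Z), Pow(Add(-343, Z), -1)) = Mul(Pow(Add(-343, Z), -1), Add(-584, Z)))
v = Rational(1926019, 214002) (v = Add(9, Pow(Add(199386, Mul(Mul(58, 14), 18)), -1)) = Add(9, Pow(Add(199386, Mul(812, 18)), -1)) = Add(9, Pow(Add(199386, 14616), -1)) = Add(9, Pow(214002, -1)) = Add(9, Rational(1, 214002)) = Rational(1926019, 214002) ≈ 9.0000)
Add(v, Mul(-1, Function('c')(Function('S')(I)))) = Add(Rational(1926019, 214002), Mul(-1, Mul(Pow(Add(-343, -25), -1), Add(-584, -25)))) = Add(Rational(1926019, 214002), Mul(-1, Mul(Pow(-368, -1), -609))) = Add(Rational(1926019, 214002), Mul(-1, Mul(Rational(-1, 368), -609))) = Add(Rational(1926019, 214002), Mul(-1, Rational(609, 368))) = Add(Rational(1926019, 214002), Rational(-609, 368)) = Rational(289223887, 39376368)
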